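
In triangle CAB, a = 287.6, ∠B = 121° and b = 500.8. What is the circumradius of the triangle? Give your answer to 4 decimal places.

Law of sines: sin A = a·sin B/b ≈ 0.49226.
Since b ≥ a, only the acute value applies: ∠A ≈ 29.49°.
Then ∠C = 180° − ∠B − ∠A ≈ 29.51°.
Law of sines gives c = b·sin C/sin B ≈ 287.8.
Circumradius = b/(2 sin B) ≈ 292.13.

R ≈ 292.1250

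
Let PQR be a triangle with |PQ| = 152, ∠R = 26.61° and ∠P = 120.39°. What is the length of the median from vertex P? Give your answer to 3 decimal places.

m_P ≈ 84.912

The third angle is ∠Q = 180° − ∠R − ∠P = 33.00°.
Law of sines: |QR| = |PQ|·sin P/sin R ≈ 292.72.
Law of sines: |RP| = |PQ|·sin Q/sin R ≈ 184.82.
Median from P: ½√(2·|RP|² + 2·|PQ|² − |QR|²) ≈ 84.912.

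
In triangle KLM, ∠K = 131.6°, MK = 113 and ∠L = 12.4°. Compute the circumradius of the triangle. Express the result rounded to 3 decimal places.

R ≈ 263.115

The third angle is ∠M = 180° − ∠K − ∠L = 36.00°.
Law of sines: LM = MK·sin K/sin L ≈ 393.51.
Law of sines: KL = MK·sin M/sin L ≈ 309.31.
Circumradius = MK/(2 sin L) ≈ 263.11.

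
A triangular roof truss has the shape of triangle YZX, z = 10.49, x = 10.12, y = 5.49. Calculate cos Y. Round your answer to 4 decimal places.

By the law of cosines, cos Y = (z² + x² − y²) / (2·z·x) ≈ 0.85869, so ∠Y ≈ 30.83°.

cos Y ≈ 0.8587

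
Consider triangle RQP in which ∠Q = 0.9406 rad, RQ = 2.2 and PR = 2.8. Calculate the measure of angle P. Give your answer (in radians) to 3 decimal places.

∠P ≈ 0.688 rad

Law of sines: sin P = RQ·sin Q/PR ≈ 0.63479.
Since PR ≥ RQ, only the acute value applies: ∠P ≈ 0.6877 rad.
Then ∠R = π − ∠Q − ∠P ≈ 1.5133 rad.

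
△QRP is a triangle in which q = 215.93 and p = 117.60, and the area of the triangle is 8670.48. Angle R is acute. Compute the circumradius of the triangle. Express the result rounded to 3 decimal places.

111.894

From area = ½·p·q·sin R, we get sin R = 2·area/(p·q) ≈ 0.68289.
Taking the acute solution, ∠R ≈ 43.07°.
Law of cosines then gives r ≈ 152.82.
Circumradius = r/(2 sin R) ≈ 111.89.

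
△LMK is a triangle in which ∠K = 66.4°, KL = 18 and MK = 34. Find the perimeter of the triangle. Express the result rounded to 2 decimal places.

perimeter ≈ 83.46

By the law of cosines, LM² = MK² + KL² − 2·MK·KL·cos K = 989.97, so LM ≈ 31.464.
Semiperimeter s = (34+18+31.464)/2 = 41.732.
Perimeter = 34 + 18 + 31.464 = 83.464.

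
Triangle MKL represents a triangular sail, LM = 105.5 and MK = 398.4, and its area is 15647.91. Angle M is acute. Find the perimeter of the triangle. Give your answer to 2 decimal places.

From area = ½·LM·MK·sin M, we get sin M = 2·area/(LM·MK) ≈ 0.74459.
Taking the acute solution, ∠M ≈ 48.12°.
Law of cosines then gives KL ≈ 337.25.
Perimeter = 337.25 + 105.5 + 398.4 = 841.15.

perimeter ≈ 841.15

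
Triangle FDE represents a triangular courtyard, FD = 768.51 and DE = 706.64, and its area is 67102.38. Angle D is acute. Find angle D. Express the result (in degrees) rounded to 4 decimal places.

∠D ≈ 14.3076°

From area = ½·FD·DE·sin D, we get sin D = 2·area/(FD·DE) ≈ 0.24713.
Taking the acute solution, ∠D ≈ 14.31°.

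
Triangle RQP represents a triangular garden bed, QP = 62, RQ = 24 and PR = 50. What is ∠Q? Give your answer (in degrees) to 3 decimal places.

49.822

By the law of cosines, cos Q = (RQ² + QP² − PR²) / (2·RQ·QP) ≈ 0.64516, so ∠Q ≈ 49.82°.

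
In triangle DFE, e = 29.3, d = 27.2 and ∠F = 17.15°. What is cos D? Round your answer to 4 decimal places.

0.3814

By the law of cosines, f² = e² + d² − 2·e·d·cos F = 75.282, so f ≈ 8.6765.
Law of cosines again: cos D = (f² + e² − d²)/(2·f·e) ≈ 0.38142, so ∠D ≈ 67.58°.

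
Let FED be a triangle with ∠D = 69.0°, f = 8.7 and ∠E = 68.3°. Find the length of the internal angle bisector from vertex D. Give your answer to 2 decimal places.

t_D ≈ 8.29

The third angle is ∠F = 180° − ∠E − ∠D = 42.70°.
Law of sines: e = f·sin E/sin F ≈ 11.92.
Law of sines: d = f·sin D/sin F ≈ 11.977.
The bisector from D has length 2·f·e·cos(∠D/2)/(f+e) ≈ 8.2895.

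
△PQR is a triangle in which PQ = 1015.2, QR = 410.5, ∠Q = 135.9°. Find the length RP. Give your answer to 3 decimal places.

By the law of cosines, RP² = PQ² + QR² − 2·PQ·QR·cos Q = 1.7977e+06, so RP ≈ 1340.8.

1340.778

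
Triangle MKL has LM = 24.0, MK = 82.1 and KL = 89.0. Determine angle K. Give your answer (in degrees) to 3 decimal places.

By the law of cosines, cos K = (MK² + KL² − LM²) / (2·MK·KL) ≈ 0.96384, so ∠K ≈ 15.45°.

∠K ≈ 15.454°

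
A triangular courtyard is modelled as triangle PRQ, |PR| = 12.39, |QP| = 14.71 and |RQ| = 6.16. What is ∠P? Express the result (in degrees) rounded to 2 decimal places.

24.40

By the law of cosines, cos P = (|QP|² + |PR|² − |RQ|²) / (2·|QP|·|PR|) ≈ 0.91067, so ∠P ≈ 24.40°.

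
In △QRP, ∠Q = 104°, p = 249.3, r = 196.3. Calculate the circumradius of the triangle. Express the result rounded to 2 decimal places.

By the law of cosines, q² = r² + p² − 2·r·p·cos Q = 1.2436e+05, so q ≈ 352.65.
Area = ½·r·p·sin Q ≈ 23742.
Circumradius = q/(2 sin Q) ≈ 181.72.

181.72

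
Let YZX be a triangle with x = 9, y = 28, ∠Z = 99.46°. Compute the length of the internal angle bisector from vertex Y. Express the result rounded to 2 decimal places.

11.83

By the law of cosines, z² = x² + y² − 2·x·y·cos Z = 947.84, so z ≈ 30.787.
Law of cosines again: cos Y = (z² + x² − y²)/(2·z·x) ≈ 0.44181, so ∠Y ≈ 63.78°.
The bisector from Y has length 2·z·x·cos(∠Y/2)/(z+x) ≈ 11.826.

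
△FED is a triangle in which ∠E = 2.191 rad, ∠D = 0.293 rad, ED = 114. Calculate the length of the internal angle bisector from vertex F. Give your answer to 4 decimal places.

t_F ≈ 75.2577

The third angle is ∠F = π − ∠E − ∠D = 0.658 rad.
Law of sines: DF = ED·sin E/sin F ≈ 151.78.
Law of sines: FE = ED·sin D/sin F ≈ 53.87.
The bisector from F has length 2·DF·FE·cos(∠F/2)/(DF+FE) ≈ 75.258.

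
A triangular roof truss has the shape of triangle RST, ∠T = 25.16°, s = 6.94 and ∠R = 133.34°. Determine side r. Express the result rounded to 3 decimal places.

13.772

The third angle is ∠S = 180° − ∠T − ∠R = 21.50°.
Law of sines: r = s·sin R/sin S ≈ 13.772.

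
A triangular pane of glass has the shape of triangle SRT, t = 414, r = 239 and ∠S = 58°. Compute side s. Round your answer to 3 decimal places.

By the law of cosines, s² = r² + t² − 2·r·t·cos S = 1.2365e+05, so s ≈ 351.64.

351.639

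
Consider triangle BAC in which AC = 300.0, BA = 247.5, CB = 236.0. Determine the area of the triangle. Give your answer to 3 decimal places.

Semiperimeter s = (300 + 236 + 247.5)/2 = 391.75.
Heron's formula: area = √(391.75·91.75·155.75·144.25) ≈ 28417.

28417.082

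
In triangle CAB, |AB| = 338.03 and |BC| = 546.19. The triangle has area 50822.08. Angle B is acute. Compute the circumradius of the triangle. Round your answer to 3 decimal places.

From area = ½·|AB|·|BC|·sin B, we get sin B = 2·area/(|AB|·|BC|) ≈ 0.55053.
Taking the acute solution, ∠B ≈ 33.40°.
Law of cosines then gives |CA| ≈ 323.
Circumradius = |CA|/(2 sin B) ≈ 293.35.

293.349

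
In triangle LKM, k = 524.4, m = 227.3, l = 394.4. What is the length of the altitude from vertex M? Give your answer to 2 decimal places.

Semiperimeter s = (394.4 + 524.4 + 227.3)/2 = 573.05.
Heron's formula: area = √(573.05·178.65·48.65·345.75) ≈ 41497.
The altitude from M has length 2·area/m ≈ 365.13.

365.13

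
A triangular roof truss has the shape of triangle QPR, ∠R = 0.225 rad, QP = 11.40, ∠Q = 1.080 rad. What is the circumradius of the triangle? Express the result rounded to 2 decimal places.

The third angle is ∠P = π − ∠R − ∠Q = 1.837 rad.
Law of sines: PR = QP·sin Q/sin R ≈ 45.065.
Law of sines: RQ = QP·sin P/sin R ≈ 49.302.
Circumradius = QP/(2 sin R) ≈ 25.548.

25.55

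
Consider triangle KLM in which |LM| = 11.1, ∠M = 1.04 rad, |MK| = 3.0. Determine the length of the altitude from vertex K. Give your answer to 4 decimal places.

h_K ≈ 2.5872

By the law of cosines, |KL|² = |LM|² + |MK|² − 2·|LM|·|MK|·cos M = 98.496, so |KL| ≈ 9.9245.
Area = ½·|LM|·|MK|·sin M ≈ 14.359.
The altitude from K has length 2·area/|LM| ≈ 2.5872.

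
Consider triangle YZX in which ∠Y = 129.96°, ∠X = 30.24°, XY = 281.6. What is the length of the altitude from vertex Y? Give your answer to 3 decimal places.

The third angle is ∠Z = 180° − ∠X − ∠Y = 19.80°.
Law of sines: ZX = XY·sin Y/sin Z ≈ 637.2.
Law of sines: YZ = XY·sin X/sin Z ≈ 418.67.
Area = ½·XY·ZX·sin X ≈ 45184.
The altitude from Y has length 2·area/ZX ≈ 141.82.

h_Y ≈ 141.820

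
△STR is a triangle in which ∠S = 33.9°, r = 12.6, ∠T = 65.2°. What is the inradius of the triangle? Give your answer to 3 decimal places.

The third angle is ∠R = 180° − ∠S − ∠T = 80.90°.
Law of sines: s = r·sin S/sin R ≈ 7.1172.
Law of sines: t = r·sin T/sin R ≈ 11.584.
Area = ½·r·s·sin T ≈ 40.703.
Semiperimeter p = (7.1172+11.584+12.6)/2 = 15.65.
Inradius = area/p = 40.703/15.65 ≈ 2.6008.

2.601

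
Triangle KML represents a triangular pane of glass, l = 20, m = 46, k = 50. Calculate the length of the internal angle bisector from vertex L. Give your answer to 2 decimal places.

46.91

By the law of cosines, cos L = (k² + m² − l²) / (2·k·m) ≈ 0.91652, so ∠L ≈ 23.58°.
The bisector from L has length 2·k·m·cos(∠L/2)/(k+m) ≈ 46.906.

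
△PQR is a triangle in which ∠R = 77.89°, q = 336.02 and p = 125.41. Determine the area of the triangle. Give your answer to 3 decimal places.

20601.253

Area = ½·p·q·sin R ≈ 20601.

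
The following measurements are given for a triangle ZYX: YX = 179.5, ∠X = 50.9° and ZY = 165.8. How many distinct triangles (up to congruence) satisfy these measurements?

YX·sin X = 179.5·sin(50.9°) ≈ 139.3.
Since YX sin X < ZY < YX (139.3 < 165.8 < 179.5), two triangles exist.

2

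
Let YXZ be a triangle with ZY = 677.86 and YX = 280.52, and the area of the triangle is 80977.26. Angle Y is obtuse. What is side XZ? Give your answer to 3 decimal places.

From area = ½·ZY·YX·sin Y, we get sin Y = 2·area/(ZY·YX) ≈ 0.85171.
Taking the obtuse solution, ∠Y ≈ 121.60°.
Law of cosines then gives XZ ≈ 858.76.

858.763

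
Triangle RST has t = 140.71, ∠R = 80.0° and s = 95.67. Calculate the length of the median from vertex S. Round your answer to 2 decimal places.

By the law of cosines, r² = s² + t² − 2·s·t·cos R = 24277, so r ≈ 155.81.
Median from S: ½√(2·t² + 2·r² − s²) ≈ 140.53.

m_S ≈ 140.53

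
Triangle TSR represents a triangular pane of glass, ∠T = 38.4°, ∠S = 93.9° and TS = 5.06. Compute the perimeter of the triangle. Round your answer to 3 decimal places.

The third angle is ∠R = 180° − ∠T − ∠S = 47.70°.
Law of sines: SR = TS·sin T/sin R ≈ 4.2494.
Law of sines: RT = TS·sin S/sin R ≈ 6.8254.
Semiperimeter s = (4.2494+6.8254+5.06)/2 = 8.0674.
Perimeter = 4.2494 + 6.8254 + 5.06 = 16.135.

16.135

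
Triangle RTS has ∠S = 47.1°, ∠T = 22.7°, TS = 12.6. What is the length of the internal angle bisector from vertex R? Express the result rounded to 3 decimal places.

t_R ≈ 3.883

The third angle is ∠R = 180° − ∠T − ∠S = 110.20°.
Law of sines: SR = TS·sin T/sin R ≈ 5.1811.
Law of sines: RT = TS·sin S/sin R ≈ 9.835.
The bisector from R has length 2·SR·RT·cos(∠R/2)/(SR+RT) ≈ 3.8831.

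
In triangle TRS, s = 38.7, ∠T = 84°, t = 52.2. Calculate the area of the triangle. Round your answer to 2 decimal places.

area ≈ 756.46

Law of sines: sin S = s·sin T/t ≈ 0.73732.
Since t ≥ s, only the acute value applies: ∠S ≈ 47.50°.
Then ∠R = 180° − ∠T − ∠S ≈ 48.50°.
Law of sines gives r = t·sin R/sin T ≈ 39.309.
Area = ½·t·s·sin R ≈ 756.46.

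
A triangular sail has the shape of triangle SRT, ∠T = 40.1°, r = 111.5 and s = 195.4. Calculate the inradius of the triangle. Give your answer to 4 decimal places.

By the law of cosines, t² = s² + r² − 2·s·r·cos T = 17283, so t ≈ 131.46.
Area = ½·s·r·sin T ≈ 7016.8.
Semiperimeter p = (195.4+111.5+131.46)/2 = 219.18.
Inradius = area/p = 7016.8/219.18 ≈ 32.014.

32.0136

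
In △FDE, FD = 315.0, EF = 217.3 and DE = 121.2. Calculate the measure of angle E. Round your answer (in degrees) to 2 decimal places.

135.11

By the law of cosines, cos E = (DE² + EF² − FD²) / (2·DE·EF) ≈ -0.70844, so ∠E ≈ 135.11°.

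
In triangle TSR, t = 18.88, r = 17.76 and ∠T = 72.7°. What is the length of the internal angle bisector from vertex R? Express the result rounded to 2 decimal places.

Law of sines: sin R = r·sin T/t ≈ 0.89812.
Since t ≥ r, only the acute value applies: ∠R ≈ 63.91°.
Then ∠S = 180° − ∠T − ∠R ≈ 43.39°.
Law of sines gives s = t·sin S/sin T ≈ 13.584.
The bisector from R has length 2·t·s·cos(∠R/2)/(t+s) ≈ 13.405.

13.41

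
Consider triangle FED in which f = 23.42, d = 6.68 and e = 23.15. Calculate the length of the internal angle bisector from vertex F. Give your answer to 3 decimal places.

7.702

By the law of cosines, cos F = (e² + d² − f²) / (2·e·d) ≈ 0.10362, so ∠F ≈ 84.05°.
The bisector from F has length 2·e·d·cos(∠F/2)/(e+d) ≈ 7.7019.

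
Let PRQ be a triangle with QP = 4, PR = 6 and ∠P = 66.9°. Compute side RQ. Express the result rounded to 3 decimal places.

5.759

By the law of cosines, RQ² = QP² + PR² − 2·QP·PR·cos P = 33.168, so RQ ≈ 5.7592.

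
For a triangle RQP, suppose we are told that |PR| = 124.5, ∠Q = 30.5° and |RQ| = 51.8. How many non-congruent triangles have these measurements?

1

|RQ|·sin Q = 51.8·sin(30.5°) ≈ 26.29.
Since |PR| ≥ |RQ|, exactly one triangle exists.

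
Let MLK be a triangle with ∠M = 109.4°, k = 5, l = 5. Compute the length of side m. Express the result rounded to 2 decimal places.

By the law of cosines, m² = l² + k² − 2·l·k·cos M = 66.608, so m ≈ 8.1614.

8.16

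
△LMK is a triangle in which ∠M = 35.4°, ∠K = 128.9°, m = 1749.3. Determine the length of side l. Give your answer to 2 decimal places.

The third angle is ∠L = 180° − ∠M − ∠K = 15.70°.
Law of sines: l = m·sin L/sin M ≈ 817.15.

817.15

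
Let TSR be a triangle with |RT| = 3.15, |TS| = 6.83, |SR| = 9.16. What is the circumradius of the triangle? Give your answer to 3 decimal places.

5.930

By the law of cosines, cos T = (|RT|² + |TS|² − |SR|²) / (2·|RT|·|TS|) ≈ -0.63525, so ∠T ≈ 129.44°.
Circumradius = |SR|/(2 sin T) ≈ 5.9303.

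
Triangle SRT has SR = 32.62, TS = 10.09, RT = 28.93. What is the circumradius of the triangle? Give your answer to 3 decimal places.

16.699

By the law of cosines, cos S = (TS² + SR² − RT²) / (2·TS·SR) ≈ 0.49968, so ∠S ≈ 60.02°.
Circumradius = RT/(2 sin S) ≈ 16.699.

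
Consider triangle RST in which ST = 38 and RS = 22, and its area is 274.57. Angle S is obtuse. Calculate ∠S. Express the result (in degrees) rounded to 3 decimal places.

∠S ≈ 138.939°

From area = ½·RS·ST·sin S, we get sin S = 2·area/(RS·ST) ≈ 0.65687.
Taking the obtuse solution, ∠S ≈ 138.94°.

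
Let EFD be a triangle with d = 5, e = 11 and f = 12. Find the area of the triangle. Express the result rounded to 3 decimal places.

27.495

Semiperimeter s = (11 + 12 + 5)/2 = 14.
Heron's formula: area = √(14·3·2·9) ≈ 27.495.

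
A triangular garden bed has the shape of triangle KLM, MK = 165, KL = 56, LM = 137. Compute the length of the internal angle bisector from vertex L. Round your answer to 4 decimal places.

t_L ≈ 45.4378

By the law of cosines, cos L = (KL² + LM² − MK²) / (2·KL·LM) ≈ -0.34672, so ∠L ≈ 110.29°.
The bisector from L has length 2·KL·LM·cos(∠L/2)/(KL+LM) ≈ 45.438.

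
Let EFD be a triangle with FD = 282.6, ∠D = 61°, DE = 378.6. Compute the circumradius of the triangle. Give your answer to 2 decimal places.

By the law of cosines, EF² = FD² + DE² − 2·FD·DE·cos D = 1.1946e+05, so EF ≈ 345.63.
Area = ½·FD·DE·sin D ≈ 46789.
Circumradius = EF/(2 sin D) ≈ 197.59.

197.59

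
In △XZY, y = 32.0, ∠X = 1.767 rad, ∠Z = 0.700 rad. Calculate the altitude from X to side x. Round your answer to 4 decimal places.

h_X ≈ 20.6150

The third angle is ∠Y = π − ∠X − ∠Z = 0.675 rad.
Law of sines: x = y·sin X/sin Y ≈ 50.251.
Law of sines: z = y·sin Z/sin Y ≈ 33.006.
Area = ½·y·x·sin Z ≈ 517.97.
The altitude from X has length 2·area/x ≈ 20.615.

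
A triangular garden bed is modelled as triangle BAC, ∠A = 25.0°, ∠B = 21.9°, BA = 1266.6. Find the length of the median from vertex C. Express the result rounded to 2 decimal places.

The third angle is ∠C = 180° − ∠B − ∠A = 133.10°.
Law of sines: AC = BA·sin B/sin C ≈ 647.02.
Law of sines: CB = BA·sin A/sin C ≈ 733.11.
Median from C: ½√(2·AC² + 2·CB² − BA²) ≈ 277.43.

277.43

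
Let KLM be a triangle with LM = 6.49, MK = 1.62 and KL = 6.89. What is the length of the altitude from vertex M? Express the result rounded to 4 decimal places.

1.5131

Semiperimeter s = (6.49 + 1.62 + 6.89)/2 = 7.5.
Heron's formula: area = √(7.5·1.01·5.88·0.61) ≈ 5.2125.
The altitude from M has length 2·area/KL ≈ 1.5131.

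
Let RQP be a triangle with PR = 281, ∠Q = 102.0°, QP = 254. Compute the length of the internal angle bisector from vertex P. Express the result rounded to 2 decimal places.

t_P ≈ 264.27

Law of sines: sin R = QP·sin Q/PR ≈ 0.88416.
Since PR ≥ QP, only the acute value applies: ∠R ≈ 62.15°.
Then ∠P = 180° − ∠Q − ∠R ≈ 15.85°.
Law of sines gives RQ = PR·sin P/sin Q ≈ 78.468.
The bisector from P has length 2·QP·PR·cos(∠P/2)/(QP+PR) ≈ 264.27.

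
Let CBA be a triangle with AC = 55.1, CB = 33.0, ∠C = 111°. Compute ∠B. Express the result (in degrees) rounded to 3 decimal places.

By the law of cosines, BA² = AC² + CB² − 2·AC·CB·cos C = 5428.3, so BA ≈ 73.677.
Law of cosines again: cos B = (CB² + BA² − AC²)/(2·CB·BA) ≈ 0.71591, so ∠B ≈ 44.28°.

44.282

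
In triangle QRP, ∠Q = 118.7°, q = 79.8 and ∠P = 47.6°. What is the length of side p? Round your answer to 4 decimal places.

The third angle is ∠R = 180° − ∠P − ∠Q = 13.70°.
Law of sines: p = q·sin P/sin Q ≈ 67.182.

67.1823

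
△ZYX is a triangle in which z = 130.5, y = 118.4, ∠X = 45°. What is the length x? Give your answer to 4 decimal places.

By the law of cosines, x² = z² + y² − 2·z·y·cos X = 9197.5, so x ≈ 95.904.

95.9037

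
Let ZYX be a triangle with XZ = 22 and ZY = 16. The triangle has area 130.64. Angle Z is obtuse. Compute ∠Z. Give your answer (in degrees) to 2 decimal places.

∠Z ≈ 132.07°

From area = ½·XZ·ZY·sin Z, we get sin Z = 2·area/(XZ·ZY) ≈ 0.74227.
Taking the obtuse solution, ∠Z ≈ 132.07°.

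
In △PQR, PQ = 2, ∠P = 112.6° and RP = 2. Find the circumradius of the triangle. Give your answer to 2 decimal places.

By the law of cosines, QR² = RP² + PQ² − 2·RP·PQ·cos P = 11.074, so QR ≈ 3.3278.
Area = ½·RP·PQ·sin P ≈ 1.8464.
Circumradius = QR/(2 sin P) ≈ 1.8023.

1.80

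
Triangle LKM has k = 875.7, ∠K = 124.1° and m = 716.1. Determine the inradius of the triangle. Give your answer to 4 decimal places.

Law of sines: sin M = m·sin K/k ≈ 0.67714.
Since k ≥ m, only the acute value applies: ∠M ≈ 42.62°.
Then ∠L = 180° − ∠K − ∠M ≈ 13.28°.
Law of sines gives l = k·sin L/sin K ≈ 242.91.
Area = ½·k·m·sin L ≈ 72020.
Semiperimeter s = (242.91+875.7+716.1)/2 = 917.36.
Inradius = area/s = 72020/917.36 ≈ 78.508.

78.5084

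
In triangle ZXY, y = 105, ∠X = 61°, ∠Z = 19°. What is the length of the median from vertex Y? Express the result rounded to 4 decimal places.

The third angle is ∠Y = 180° − ∠Z − ∠X = 100.00°.
Law of sines: z = y·sin Z/sin Y ≈ 34.712.
Law of sines: x = y·sin X/sin Y ≈ 93.252.
Median from Y: ½√(2·z² + 2·x² − y²) ≈ 46.842.

m_Y ≈ 46.8418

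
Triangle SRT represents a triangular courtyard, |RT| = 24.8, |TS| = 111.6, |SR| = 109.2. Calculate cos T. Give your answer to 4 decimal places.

By the law of cosines, cos T = (|RT|² + |TS|² − |SR|²) / (2·|RT|·|TS|) ≈ 0.20684, so ∠T ≈ 78.06°.

cos T ≈ 0.2068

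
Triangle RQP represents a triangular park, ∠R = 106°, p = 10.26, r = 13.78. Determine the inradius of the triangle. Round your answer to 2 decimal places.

Law of sines: sin P = p·sin R/r ≈ 0.71571.
Since r ≥ p, only the acute value applies: ∠P ≈ 45.70°.
Then ∠Q = 180° − ∠R − ∠P ≈ 28.30°.
Law of sines gives q = r·sin Q/sin R ≈ 6.7958.
Area = ½·r·p·sin Q ≈ 33.512.
Semiperimeter s = (13.78+6.7958+10.26)/2 = 15.418.
Inradius = area/s = 33.512/15.418 ≈ 2.1736.

2.17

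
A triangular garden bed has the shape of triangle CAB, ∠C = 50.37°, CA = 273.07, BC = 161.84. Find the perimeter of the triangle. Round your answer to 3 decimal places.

By the law of cosines, AB² = BC² + CA² − 2·BC·CA·cos C = 44384, so AB ≈ 210.67.
Semiperimeter s = (210.67+161.84+273.07)/2 = 322.79.
Perimeter = 210.67 + 161.84 + 273.07 = 645.58.

645.584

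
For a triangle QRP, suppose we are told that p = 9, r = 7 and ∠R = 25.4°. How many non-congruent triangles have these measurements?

p·sin R = 9·sin(25.4°) ≈ 3.86.
Since p sin R < r < p (3.86 < 7 < 9), two triangles exist.

2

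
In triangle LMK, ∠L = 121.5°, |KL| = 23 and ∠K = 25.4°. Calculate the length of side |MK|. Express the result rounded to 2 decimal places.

35.91

The third angle is ∠M = 180° − ∠K − ∠L = 33.10°.
Law of sines: |MK| = |KL|·sin L/sin M ≈ 35.91.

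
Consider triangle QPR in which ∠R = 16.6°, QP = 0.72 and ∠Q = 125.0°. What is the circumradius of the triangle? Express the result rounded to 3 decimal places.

1.260

The third angle is ∠P = 180° − ∠R − ∠Q = 38.40°.
Law of sines: PR = QP·sin Q/sin R ≈ 2.0645.
Law of sines: RQ = QP·sin P/sin R ≈ 1.5654.
Circumradius = QP/(2 sin R) ≈ 1.2601.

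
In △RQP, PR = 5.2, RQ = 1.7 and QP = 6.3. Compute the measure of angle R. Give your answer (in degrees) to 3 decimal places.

∠R ≈ 123.507°

By the law of cosines, cos R = (PR² + RQ² − QP²) / (2·PR·RQ) ≈ -0.55204, so ∠R ≈ 123.51°.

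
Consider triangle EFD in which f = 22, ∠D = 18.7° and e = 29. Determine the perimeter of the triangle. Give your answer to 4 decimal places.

By the law of cosines, d² = e² + f² − 2·e·f·cos D = 116.36, so d ≈ 10.787.
Semiperimeter s = (29+22+10.787)/2 = 30.894.
Perimeter = 29 + 22 + 10.787 = 61.787.

perimeter ≈ 61.7870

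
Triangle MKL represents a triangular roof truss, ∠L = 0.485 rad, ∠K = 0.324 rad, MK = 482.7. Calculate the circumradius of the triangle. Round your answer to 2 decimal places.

517.69

The third angle is ∠M = π − ∠K − ∠L = 2.333 rad.
Law of sines: KL = MK·sin M/sin L ≈ 749.19.
Law of sines: LM = MK·sin K/sin L ≈ 329.62.
Circumradius = MK/(2 sin L) ≈ 517.69.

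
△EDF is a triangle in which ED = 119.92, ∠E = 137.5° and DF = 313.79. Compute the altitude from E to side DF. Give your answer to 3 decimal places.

Law of sines: sin F = ED·sin E/DF ≈ 0.25819.
Since DF ≥ ED, only the acute value applies: ∠F ≈ 14.96°.
Then ∠D = 180° − ∠E − ∠F ≈ 27.54°.
Law of sines gives FE = DF·sin D/sin E ≈ 214.74.
Area = ½·DF·ED·sin D ≈ 8698.6.
The altitude from E has length 2·area/DF ≈ 55.442.

h_E ≈ 55.442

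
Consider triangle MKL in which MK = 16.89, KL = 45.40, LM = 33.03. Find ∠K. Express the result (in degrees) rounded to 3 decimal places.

By the law of cosines, cos K = (MK² + KL² − LM²) / (2·MK·KL) ≈ 0.81862, so ∠K ≈ 35.05°.

∠K ≈ 35.053°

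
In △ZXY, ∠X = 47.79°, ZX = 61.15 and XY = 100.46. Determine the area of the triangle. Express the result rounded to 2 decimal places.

area ≈ 2275.07

Area = ½·ZX·XY·sin X ≈ 2275.1.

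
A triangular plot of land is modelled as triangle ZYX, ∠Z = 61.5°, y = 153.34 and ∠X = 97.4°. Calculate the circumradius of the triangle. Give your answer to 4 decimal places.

The third angle is ∠Y = 180° − ∠X − ∠Z = 21.10°.
Law of sines: z = y·sin Z/sin Y ≈ 374.33.
Law of sines: x = y·sin X/sin Y ≈ 422.4.
Circumradius = y/(2 sin Y) ≈ 212.97.

R ≈ 212.9741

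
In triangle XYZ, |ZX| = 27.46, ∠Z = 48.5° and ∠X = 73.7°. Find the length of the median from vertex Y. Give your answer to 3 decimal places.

m_Y ≈ 24.329

The third angle is ∠Y = 180° − ∠Z − ∠X = 57.80°.
Law of sines: |YZ| = |ZX|·sin X/sin Y ≈ 31.147.
Law of sines: |XY| = |ZX|·sin Z/sin Y ≈ 24.305.
Median from Y: ½√(2·|XY|² + 2·|YZ|² − |ZX|²) ≈ 24.329.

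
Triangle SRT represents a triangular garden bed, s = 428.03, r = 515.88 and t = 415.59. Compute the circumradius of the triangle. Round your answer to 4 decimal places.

266.5700

By the law of cosines, cos S = (r² + t² − s²) / (2·r·t) ≈ 0.59618, so ∠S ≈ 53.40°.
Circumradius = s/(2 sin S) ≈ 266.57.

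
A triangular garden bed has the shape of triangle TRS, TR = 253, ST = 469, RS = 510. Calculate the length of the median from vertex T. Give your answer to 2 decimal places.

Median from T: ½√(2·ST² + 2·TR² − RS²) ≈ 277.42.

m_T ≈ 277.42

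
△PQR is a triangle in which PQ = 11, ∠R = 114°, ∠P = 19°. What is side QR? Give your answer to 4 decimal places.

The third angle is ∠Q = 180° − ∠R − ∠P = 47.00°.
Law of sines: QR = PQ·sin P/sin R ≈ 3.9202.

3.9202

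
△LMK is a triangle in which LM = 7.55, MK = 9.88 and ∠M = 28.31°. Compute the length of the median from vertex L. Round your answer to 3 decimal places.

3.967

By the law of cosines, KL² = LM² + MK² − 2·LM·MK·cos M = 23.273, so KL ≈ 4.8242.
Median from L: ½√(2·KL² + 2·LM² − MK²) ≈ 3.9666.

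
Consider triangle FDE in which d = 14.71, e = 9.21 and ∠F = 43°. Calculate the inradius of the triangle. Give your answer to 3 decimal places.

By the law of cosines, f² = d² + e² − 2·d·e·cos F = 103.04, so f ≈ 10.151.
Area = ½·d·e·sin F ≈ 46.198.
Semiperimeter s = (10.151+14.71+9.21)/2 = 17.035.
Inradius = area/s = 46.198/17.035 ≈ 2.7119.

r ≈ 2.712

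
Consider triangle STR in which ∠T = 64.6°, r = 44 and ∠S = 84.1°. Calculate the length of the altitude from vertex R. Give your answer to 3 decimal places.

The third angle is ∠R = 180° − ∠S − ∠T = 31.30°.
Law of sines: s = r·sin S/sin R ≈ 84.245.
Law of sines: t = r·sin T/sin R ≈ 76.507.
Area = ½·r·s·sin T ≈ 1674.2.
The altitude from R has length 2·area/r ≈ 76.102.

76.102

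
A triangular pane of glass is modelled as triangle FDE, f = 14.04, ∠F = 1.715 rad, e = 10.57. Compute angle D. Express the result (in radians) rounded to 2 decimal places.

∠D ≈ 0.59 rad

Law of sines: sin E = e·sin F/f ≈ 0.74503.
Since f ≥ e, only the acute value applies: ∠E ≈ 0.841 rad.
Then ∠D = π − ∠F − ∠E ≈ 0.586 rad.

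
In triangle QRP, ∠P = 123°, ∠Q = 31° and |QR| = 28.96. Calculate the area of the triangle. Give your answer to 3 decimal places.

area ≈ 112.890

The third angle is ∠R = 180° − ∠P − ∠Q = 26.00°.
Law of sines: |RP| = |QR|·sin Q/sin P ≈ 17.785.
Law of sines: |PQ| = |QR|·sin R/sin P ≈ 15.137.
Area = ½·|QR|·|RP|·sin R ≈ 112.89.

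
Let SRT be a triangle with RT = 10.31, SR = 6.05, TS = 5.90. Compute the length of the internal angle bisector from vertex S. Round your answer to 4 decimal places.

By the law of cosines, cos S = (TS² + SR² − RT²) / (2·TS·SR) ≈ -0.48863, so ∠S ≈ 119.25°.
The bisector from S has length 2·TS·SR·cos(∠S/2)/(TS+SR) ≈ 3.0208.

t_S ≈ 3.0208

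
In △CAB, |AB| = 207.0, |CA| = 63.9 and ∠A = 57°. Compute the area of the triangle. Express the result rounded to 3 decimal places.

Area = ½·|CA|·|AB|·sin A ≈ 5546.7.

5546.674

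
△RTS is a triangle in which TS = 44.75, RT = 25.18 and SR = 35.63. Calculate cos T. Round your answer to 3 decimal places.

0.607

By the law of cosines, cos T = (RT² + TS² − SR²) / (2·RT·TS) ≈ 0.60663, so ∠T ≈ 0.919 rad.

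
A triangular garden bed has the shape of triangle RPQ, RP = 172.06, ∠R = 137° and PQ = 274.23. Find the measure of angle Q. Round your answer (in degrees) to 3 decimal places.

∠Q ≈ 25.335°

Law of sines: sin Q = RP·sin R/PQ ≈ 0.42791.
Since PQ ≥ RP, only the acute value applies: ∠Q ≈ 25.33°.
Then ∠P = 180° − ∠R − ∠Q ≈ 17.67°.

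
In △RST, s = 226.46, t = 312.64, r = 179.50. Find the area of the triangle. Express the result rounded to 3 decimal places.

Semiperimeter p = (179.5 + 226.46 + 312.64)/2 = 359.3.
Heron's formula: area = √(359.3·179.8·132.84·46.66) ≈ 20011.

area ≈ 20010.607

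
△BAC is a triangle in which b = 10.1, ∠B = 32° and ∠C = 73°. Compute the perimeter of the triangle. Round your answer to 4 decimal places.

46.7368

The third angle is ∠A = 180° − ∠C − ∠B = 75.00°.
Law of sines: a = b·sin A/sin B ≈ 18.41.
Law of sines: c = b·sin C/sin B ≈ 18.227.
Semiperimeter s = (10.1+18.41+18.227)/2 = 23.368.
Perimeter = 10.1 + 18.41 + 18.227 = 46.737.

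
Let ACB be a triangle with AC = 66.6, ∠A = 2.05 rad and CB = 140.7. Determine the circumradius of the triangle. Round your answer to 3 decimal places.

R ≈ 79.280

Law of sines: sin B = AC·sin A/CB ≈ 0.42003.
Since CB ≥ AC, only the acute value applies: ∠B ≈ 0.433 rad.
Then ∠C = π − ∠A − ∠B ≈ 0.658 rad.
Law of sines gives BA = CB·sin C/sin A ≈ 96.979.
Circumradius = CB/(2 sin A) ≈ 79.28.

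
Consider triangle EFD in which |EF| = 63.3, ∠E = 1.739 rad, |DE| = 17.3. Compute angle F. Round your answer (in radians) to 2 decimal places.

0.25

By the law of cosines, |FD|² = |DE|² + |EF|² − 2·|DE|·|EF|·cos E = 4672.8, so |FD| ≈ 68.358.
Law of cosines again: cos F = (|EF|² + |FD|² − |DE|²)/(2·|EF|·|FD|) ≈ 0.96837, so ∠F ≈ 0.252 rad.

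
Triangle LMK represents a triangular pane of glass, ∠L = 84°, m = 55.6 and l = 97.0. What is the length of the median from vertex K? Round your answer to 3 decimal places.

m_K ≈ 66.500

Law of sines: sin M = m·sin L/l ≈ 0.57006.
Since l ≥ m, only the acute value applies: ∠M ≈ 34.75°.
Then ∠K = 180° − ∠L − ∠M ≈ 61.25°.
Law of sines gives k = l·sin K/sin L ≈ 85.508.
Median from K: ½√(2·l² + 2·m² − k²) ≈ 66.5.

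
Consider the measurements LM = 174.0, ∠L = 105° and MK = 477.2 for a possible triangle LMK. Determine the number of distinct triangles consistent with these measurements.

LM·sin L = 174.0·sin(105°) ≈ 168.1.
Since ∠L is not acute, a triangle exists only if MK > LM; here MK > LM, so there is exactly one triangle.

1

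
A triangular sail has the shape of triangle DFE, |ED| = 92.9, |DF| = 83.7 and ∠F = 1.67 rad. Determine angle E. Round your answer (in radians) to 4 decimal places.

1.1119

Law of sines: sin E = |DF|·sin F/|ED| ≈ 0.89654.
Since |ED| ≥ |DF|, only the acute value applies: ∠E ≈ 1.112 rad.
Then ∠D = π − ∠F − ∠E ≈ 0.360 rad.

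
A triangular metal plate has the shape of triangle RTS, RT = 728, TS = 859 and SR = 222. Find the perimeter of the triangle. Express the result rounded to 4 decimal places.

perimeter ≈ 1809.0000

Perimeter = 859 + 222 + 728 = 1809.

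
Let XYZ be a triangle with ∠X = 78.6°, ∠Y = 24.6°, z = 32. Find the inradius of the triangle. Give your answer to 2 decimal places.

5.51

The third angle is ∠Z = 180° − ∠X − ∠Y = 76.80°.
Law of sines: x = z·sin X/sin Z ≈ 32.22.
Law of sines: y = z·sin Y/sin Z ≈ 13.682.
Area = ½·z·x·sin Y ≈ 214.6.
Semiperimeter s = (32.22+13.682+32)/2 = 38.951.
Inradius = area/s = 214.6/38.951 ≈ 5.5095.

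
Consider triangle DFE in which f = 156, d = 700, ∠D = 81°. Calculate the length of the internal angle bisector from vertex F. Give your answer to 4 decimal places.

699.2719

Law of sines: sin F = f·sin D/d ≈ 0.22011.
Since d ≥ f, only the acute value applies: ∠F ≈ 12.72°.
Then ∠E = 180° − ∠D − ∠F ≈ 86.28°.
Law of sines gives e = d·sin E/sin D ≈ 707.24.
The bisector from F has length 2·e·d·cos(∠F/2)/(e+d) ≈ 699.27.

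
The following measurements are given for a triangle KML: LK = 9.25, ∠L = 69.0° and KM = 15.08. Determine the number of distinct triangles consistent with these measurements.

1

LK·sin L = 9.25·sin(69.0°) ≈ 8.636.
Since KM ≥ LK, exactly one triangle exists.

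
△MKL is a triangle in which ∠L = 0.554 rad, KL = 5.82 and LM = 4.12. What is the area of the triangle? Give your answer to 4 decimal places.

area ≈ 6.3074

Area = ½·KL·LM·sin L ≈ 6.3074.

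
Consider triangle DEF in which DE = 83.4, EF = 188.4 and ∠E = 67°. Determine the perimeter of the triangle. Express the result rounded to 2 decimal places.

By the law of cosines, FD² = DE² + EF² − 2·DE·EF·cos E = 30171, so FD ≈ 173.7.
Semiperimeter s = (188.4+173.7+83.4)/2 = 222.75.
Perimeter = 188.4 + 173.7 + 83.4 = 445.5.

445.50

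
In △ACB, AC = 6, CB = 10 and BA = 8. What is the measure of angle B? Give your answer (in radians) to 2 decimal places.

∠B ≈ 0.64 rad

By the law of cosines, cos B = (CB² + BA² − AC²) / (2·CB·BA) ≈ 0.80000, so ∠B ≈ 0.644 rad.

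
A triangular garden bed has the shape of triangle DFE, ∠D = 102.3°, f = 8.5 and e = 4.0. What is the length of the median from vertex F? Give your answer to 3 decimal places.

m_F ≈ 6.427

By the law of cosines, d² = f² + e² − 2·f·e·cos D = 102.74, so d ≈ 10.136.
Median from F: ½√(2·e² + 2·d² − f²) ≈ 6.4269.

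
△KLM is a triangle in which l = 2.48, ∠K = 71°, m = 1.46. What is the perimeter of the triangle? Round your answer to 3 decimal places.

By the law of cosines, k² = l² + m² − 2·l·m·cos K = 5.9244, so k ≈ 2.434.
Semiperimeter s = (2.434+2.48+1.46)/2 = 3.187.
Perimeter = 2.434 + 2.48 + 1.46 = 6.374.

6.374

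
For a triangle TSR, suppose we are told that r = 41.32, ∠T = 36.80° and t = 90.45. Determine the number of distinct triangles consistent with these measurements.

r·sin T = 41.32·sin(36.80°) ≈ 24.75.
Since t ≥ r, exactly one triangle exists.

1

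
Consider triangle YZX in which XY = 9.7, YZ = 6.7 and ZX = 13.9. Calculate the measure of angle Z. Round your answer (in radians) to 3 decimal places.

∠Z ≈ 0.687 rad

By the law of cosines, cos Z = (YZ² + ZX² − XY²) / (2·YZ·ZX) ≈ 0.77317, so ∠Z ≈ 0.687 rad.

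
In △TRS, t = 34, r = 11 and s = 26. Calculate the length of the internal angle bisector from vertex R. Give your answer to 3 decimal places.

By the law of cosines, cos R = (s² + t² − r²) / (2·s·t) ≈ 0.96776, so ∠R ≈ 14.59°.
The bisector from R has length 2·s·t·cos(∠R/2)/(s+t) ≈ 29.228.

29.228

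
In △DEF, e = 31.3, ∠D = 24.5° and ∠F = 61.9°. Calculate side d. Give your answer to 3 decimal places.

13.006

The third angle is ∠E = 180° − ∠F − ∠D = 93.60°.
Law of sines: d = e·sin D/sin E ≈ 13.006.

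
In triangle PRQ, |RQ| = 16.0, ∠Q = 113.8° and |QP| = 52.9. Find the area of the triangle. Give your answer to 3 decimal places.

Area = ½·|RQ|·|QP|·sin Q ≈ 387.21.

387.211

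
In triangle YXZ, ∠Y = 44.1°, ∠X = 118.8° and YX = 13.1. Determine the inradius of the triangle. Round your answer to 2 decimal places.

r ≈ 4.28

The third angle is ∠Z = 180° − ∠Y − ∠X = 17.10°.
Law of sines: XZ = YX·sin Y/sin Z ≈ 31.004.
Law of sines: ZY = YX·sin X/sin Z ≈ 39.041.
Area = ½·YX·XZ·sin X ≈ 177.96.
Semiperimeter s = (31.004+39.041+13.1)/2 = 41.573.
Inradius = area/s = 177.96/41.573 ≈ 4.2807.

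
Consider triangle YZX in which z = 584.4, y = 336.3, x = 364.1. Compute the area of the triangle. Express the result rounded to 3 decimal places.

Semiperimeter s = (336.3 + 584.4 + 364.1)/2 = 642.4.
Heron's formula: area = √(642.4·306.1·58·278.3) ≈ 56338.

area ≈ 56338.468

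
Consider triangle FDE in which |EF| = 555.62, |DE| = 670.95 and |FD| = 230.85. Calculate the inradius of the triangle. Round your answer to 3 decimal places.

Semiperimeter s = (670.95 + 555.62 + 230.85)/2 = 728.71.
Heron's formula: area = √(728.71·57.76·173.09·497.86) ≈ 60226.
Inradius = area/s = 60226/728.71 ≈ 82.647.

r ≈ 82.647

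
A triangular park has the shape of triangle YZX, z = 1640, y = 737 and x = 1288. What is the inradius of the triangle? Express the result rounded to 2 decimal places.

r ≈ 250.32

Semiperimeter s = (737 + 1640 + 1288)/2 = 1832.5.
Heron's formula: area = √(1832.5·1095.5·192.5·544.5) ≈ 4.5871e+05.
Inradius = area/s = 4.5871e+05/1832.5 ≈ 250.32.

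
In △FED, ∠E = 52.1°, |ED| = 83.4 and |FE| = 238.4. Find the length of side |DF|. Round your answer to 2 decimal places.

198.40

By the law of cosines, |DF|² = |FE|² + |ED|² − 2·|FE|·|ED|·cos E = 39363, so |DF| ≈ 198.4.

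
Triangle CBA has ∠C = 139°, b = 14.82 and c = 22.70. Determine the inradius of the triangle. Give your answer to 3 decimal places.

r ≈ 1.936

Law of sines: sin B = b·sin C/c ≈ 0.42832.
Since c ≥ b, only the acute value applies: ∠B ≈ 25.36°.
Then ∠A = 180° − ∠C − ∠B ≈ 15.64°.
Law of sines gives a = c·sin A/sin C ≈ 9.3276.
Area = ½·c·b·sin A ≈ 45.345.
Semiperimeter s = (22.7+14.82+9.3276)/2 = 23.424.
Inradius = area/s = 45.345/23.424 ≈ 1.9359.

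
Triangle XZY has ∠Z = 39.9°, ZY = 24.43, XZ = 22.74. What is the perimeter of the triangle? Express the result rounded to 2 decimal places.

63.34

By the law of cosines, YX² = XZ² + ZY² − 2·XZ·ZY·cos Z = 261.55, so YX ≈ 16.173.
Semiperimeter s = (24.43+16.173+22.74)/2 = 31.671.
Perimeter = 24.43 + 16.173 + 22.74 = 63.343.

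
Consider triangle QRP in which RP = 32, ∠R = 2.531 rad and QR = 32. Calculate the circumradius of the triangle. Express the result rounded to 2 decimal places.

53.23

By the law of cosines, PQ² = QR² + RP² − 2·QR·RP·cos R = 3725.9, so PQ ≈ 61.041.
Area = ½·QR·RP·sin R ≈ 293.56.
Circumradius = PQ/(2 sin R) ≈ 53.231.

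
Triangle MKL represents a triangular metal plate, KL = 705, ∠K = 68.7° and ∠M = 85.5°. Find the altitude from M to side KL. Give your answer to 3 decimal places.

h_M ≈ 286.762

The third angle is ∠L = 180° − ∠M − ∠K = 25.80°.
Law of sines: LM = KL·sin K/sin M ≈ 658.87.
Law of sines: MK = KL·sin L/sin M ≈ 307.79.
Area = ½·KL·LM·sin L ≈ 1.0108e+05.
The altitude from M has length 2·area/KL ≈ 286.76.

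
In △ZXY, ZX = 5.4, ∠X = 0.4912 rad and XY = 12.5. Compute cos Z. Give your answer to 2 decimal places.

By the law of cosines, YZ² = ZX² + XY² − 2·ZX·XY·cos X = 66.371, so YZ ≈ 8.1469.
Law of cosines again: cos Z = (YZ² + ZX² − XY²)/(2·YZ·ZX) ≈ -0.69009, so ∠Z ≈ 2.3324 rad.

cos Z ≈ -0.69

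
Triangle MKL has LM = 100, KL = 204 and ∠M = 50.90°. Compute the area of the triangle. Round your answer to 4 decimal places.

9767.7093

Law of sines: sin K = LM·sin M/KL ≈ 0.38041.
Since KL ≥ LM, only the acute value applies: ∠K ≈ 22.36°.
Then ∠L = 180° − ∠M − ∠K ≈ 106.74°.
Law of sines gives MK = KL·sin L/sin M ≈ 251.73.
Area = ½·KL·LM·sin L ≈ 9767.7.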